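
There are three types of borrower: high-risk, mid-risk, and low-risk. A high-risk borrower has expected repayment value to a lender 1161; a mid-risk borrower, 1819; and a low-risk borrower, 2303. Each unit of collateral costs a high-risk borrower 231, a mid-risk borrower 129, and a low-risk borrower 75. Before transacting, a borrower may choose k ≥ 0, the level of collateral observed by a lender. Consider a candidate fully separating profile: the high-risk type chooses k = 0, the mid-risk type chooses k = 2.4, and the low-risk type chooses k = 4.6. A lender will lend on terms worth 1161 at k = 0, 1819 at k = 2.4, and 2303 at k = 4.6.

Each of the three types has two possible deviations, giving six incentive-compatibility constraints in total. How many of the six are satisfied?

3

High-risk (own payoff 1161): to k=2.4 gives 1819 − 231×2.4 = 1264.6 → profitable ✗; to k=4.6 gives 2303 − 231×4.6 = 1240.4 → profitable ✗.
Low-risk (own payoff 2303 − 75×4.6 = 1958): to k=0 gives 1161 → no gain ✓; to k=2.4 gives 1819 − 75×2.4 = 1639 → no gain ✓.
Mid-risk (own payoff 1819 − 129×2.4 = 1509.4): to k=0 gives 1161 → no gain ✓; to k=4.6 gives 2303 − 129×4.6 = 1709.6 → profitable ✗.
3 of the 6 constraints hold; not an equilibrium.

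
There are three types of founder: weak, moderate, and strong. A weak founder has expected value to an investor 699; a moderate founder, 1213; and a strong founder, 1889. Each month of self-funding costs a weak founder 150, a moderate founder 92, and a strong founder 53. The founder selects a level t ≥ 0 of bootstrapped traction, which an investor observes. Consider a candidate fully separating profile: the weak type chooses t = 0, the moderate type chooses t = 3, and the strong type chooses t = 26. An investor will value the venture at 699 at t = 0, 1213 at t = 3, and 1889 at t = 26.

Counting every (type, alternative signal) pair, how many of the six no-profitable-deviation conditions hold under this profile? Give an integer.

Strong (own payoff 1889 − 53×26 = 511): to t=0 gives 699 → profitable ✗; to t=3 gives 1213 − 53×3 = 1054 → profitable ✗.
Weak (own payoff 699): to t=3 gives 1213 − 150×3 = 763 → profitable ✗; to t=26 gives 1889 − 150×26 = -2011 → no gain ✓.
Moderate (own payoff 1213 − 92×3 = 937): to t=0 gives 699 → no gain ✓; to t=26 gives 1889 − 92×26 = -503 → no gain ✓.
3 of the 6 constraints hold; not an equilibrium.

3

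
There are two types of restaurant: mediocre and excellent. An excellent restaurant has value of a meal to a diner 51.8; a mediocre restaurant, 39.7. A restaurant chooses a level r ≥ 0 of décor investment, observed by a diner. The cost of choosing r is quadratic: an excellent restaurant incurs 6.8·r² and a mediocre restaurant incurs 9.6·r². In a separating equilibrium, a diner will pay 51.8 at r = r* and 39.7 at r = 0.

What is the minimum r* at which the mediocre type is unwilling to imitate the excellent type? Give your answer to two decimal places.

1.12

The mediocre type at r = 0 receives 39.7; imitating at r* yields 51.8 − 9.6·r*².
Indifference: 39.7 = 51.8 − 9.6·r*², so r*² = (51.8 − 39.7) / 9.6 ≈ 1.2604.
r* = √1.2604 ≈ 1.12.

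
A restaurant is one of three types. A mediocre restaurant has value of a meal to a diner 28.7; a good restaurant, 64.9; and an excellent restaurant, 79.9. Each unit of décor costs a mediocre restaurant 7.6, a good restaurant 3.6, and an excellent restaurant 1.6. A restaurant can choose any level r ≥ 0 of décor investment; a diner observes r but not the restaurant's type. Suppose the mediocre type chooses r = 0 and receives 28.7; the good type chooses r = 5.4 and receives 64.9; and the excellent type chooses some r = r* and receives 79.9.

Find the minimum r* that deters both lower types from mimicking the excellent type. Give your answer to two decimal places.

Mediocre type (on-path payoff 28.7) won't mimic when 28.7 ≥ 79.9 − 7.6·r*, i.e. r* ≥ 6.74.
Good type (on-path payoff 64.9 − 3.6×5.4 = 45.46) won't mimic when 45.46 ≥ 79.9 − 3.6·r*, i.e. r* ≥ 9.57.
Both must hold, so r* = max(6.74, 9.57) = 9.57. The good type's constraint binds.

9.57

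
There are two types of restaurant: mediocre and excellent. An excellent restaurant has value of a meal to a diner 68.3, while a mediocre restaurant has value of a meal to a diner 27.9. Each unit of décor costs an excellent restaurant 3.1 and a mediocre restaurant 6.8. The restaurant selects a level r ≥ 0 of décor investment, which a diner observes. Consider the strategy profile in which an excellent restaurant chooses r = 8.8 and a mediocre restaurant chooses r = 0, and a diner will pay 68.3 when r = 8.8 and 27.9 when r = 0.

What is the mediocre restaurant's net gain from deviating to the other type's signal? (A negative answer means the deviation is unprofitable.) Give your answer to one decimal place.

-19.4

Playing r = 0 the mediocre restaurant receives 27.9.
Deviating to r = 8.8 brings payment 68.3 at cost 6.8 × 8.8 = 59.84, netting 8.46.
Gain from deviating: 8.46 − 27.9 = -19.44, i.e. -19.4 to one decimal place.
The gain is negative, so the mediocre type's incentive-compatibility constraint is satisfied.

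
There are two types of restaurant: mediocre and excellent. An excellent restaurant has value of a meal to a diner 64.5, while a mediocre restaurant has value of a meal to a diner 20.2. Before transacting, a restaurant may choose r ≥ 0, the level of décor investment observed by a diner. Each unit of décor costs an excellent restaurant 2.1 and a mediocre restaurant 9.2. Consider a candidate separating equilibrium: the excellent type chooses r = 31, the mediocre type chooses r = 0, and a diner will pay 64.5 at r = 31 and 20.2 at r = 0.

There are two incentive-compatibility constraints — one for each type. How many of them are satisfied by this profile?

Mediocre type: stay at 0 → 20.2; mimic → 64.5 − 9.2 × 31 = -220.7. IC holds (20.2 ≥ -220.7).
Excellent type: signal → 64.5 − 2.1 × 31 = -0.6; deviate to 0 → 20.2. IC fails (-0.6 < 20.2).
1 of 2 constraints hold, so this profile is not an equilibrium.

1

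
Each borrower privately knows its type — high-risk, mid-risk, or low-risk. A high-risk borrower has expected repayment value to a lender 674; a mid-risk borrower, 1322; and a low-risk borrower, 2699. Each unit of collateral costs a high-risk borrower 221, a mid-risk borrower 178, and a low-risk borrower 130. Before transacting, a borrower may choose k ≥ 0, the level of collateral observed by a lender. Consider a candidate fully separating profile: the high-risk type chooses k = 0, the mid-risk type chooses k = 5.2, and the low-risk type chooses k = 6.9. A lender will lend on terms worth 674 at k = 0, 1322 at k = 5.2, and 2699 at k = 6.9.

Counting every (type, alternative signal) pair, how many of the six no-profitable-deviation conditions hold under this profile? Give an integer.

3

Mid-risk (own payoff 1322 − 178×5.2 = 396.4): to k=0 gives 674 → profitable ✗; to k=6.9 gives 2699 − 178×6.9 = 1470.8 → profitable ✗.
High-risk (own payoff 674): to k=5.2 gives 1322 − 221×5.2 = 172.8 → no gain ✓; to k=6.9 gives 2699 − 221×6.9 = 1174.1 → profitable ✗.
Low-risk (own payoff 2699 − 130×6.9 = 1802): to k=0 gives 674 → no gain ✓; to k=5.2 gives 1322 − 130×5.2 = 646 → no gain ✓.
3 of the 6 constraints hold; not an equilibrium.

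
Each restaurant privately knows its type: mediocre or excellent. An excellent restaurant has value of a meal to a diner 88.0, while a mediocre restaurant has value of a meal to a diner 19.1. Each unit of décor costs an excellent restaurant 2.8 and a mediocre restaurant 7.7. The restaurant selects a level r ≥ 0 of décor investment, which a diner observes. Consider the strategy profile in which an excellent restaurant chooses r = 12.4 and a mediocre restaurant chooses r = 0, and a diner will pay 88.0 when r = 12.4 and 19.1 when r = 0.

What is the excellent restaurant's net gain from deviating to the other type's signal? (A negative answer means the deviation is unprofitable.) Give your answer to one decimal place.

Playing r = 12.4 the excellent restaurant receives 88.0 − 2.8 × 12.4 = 53.28.
Deviating to r = 0 yields 19.1 instead.
Gain from deviating: 19.1 − 53.28 = -34.18, i.e. -34.2 to one decimal place.
The gain is negative, so the excellent type's incentive-compatibility constraint is satisfied.

-34.2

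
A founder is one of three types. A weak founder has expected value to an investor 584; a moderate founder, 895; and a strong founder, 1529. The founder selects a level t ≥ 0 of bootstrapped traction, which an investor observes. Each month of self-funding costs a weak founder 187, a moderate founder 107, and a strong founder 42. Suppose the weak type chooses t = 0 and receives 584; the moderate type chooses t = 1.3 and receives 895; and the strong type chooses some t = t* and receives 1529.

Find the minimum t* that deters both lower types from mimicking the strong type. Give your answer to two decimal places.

7.23

Weak type (on-path payoff 584) won't mimic when 584 ≥ 1529 − 187·t*, i.e. t* ≥ 5.05.
Moderate type (on-path payoff 895 − 107×1.3 = 755.9) won't mimic when 755.9 ≥ 1529 − 107·t*, i.e. t* ≥ 7.23.
Both must hold, so t* = max(5.05, 7.23) = 7.23. The moderate type's constraint binds.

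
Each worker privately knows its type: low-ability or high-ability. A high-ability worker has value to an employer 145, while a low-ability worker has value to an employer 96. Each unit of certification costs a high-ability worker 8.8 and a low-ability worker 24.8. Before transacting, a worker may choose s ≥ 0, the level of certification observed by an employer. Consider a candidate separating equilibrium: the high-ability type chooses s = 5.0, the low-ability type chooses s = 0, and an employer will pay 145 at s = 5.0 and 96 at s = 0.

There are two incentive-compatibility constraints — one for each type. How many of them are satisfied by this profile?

Low-ability type: stay at 0 → 96; mimic → 145 − 24.8 × 5.0 = 21. IC holds (96 ≥ 21).
High-ability type: signal → 145 − 8.8 × 5.0 = 101; deviate to 0 → 96. IC holds (101 ≥ 96).
2 of 2 constraints hold, so this is a separating equilibrium.

2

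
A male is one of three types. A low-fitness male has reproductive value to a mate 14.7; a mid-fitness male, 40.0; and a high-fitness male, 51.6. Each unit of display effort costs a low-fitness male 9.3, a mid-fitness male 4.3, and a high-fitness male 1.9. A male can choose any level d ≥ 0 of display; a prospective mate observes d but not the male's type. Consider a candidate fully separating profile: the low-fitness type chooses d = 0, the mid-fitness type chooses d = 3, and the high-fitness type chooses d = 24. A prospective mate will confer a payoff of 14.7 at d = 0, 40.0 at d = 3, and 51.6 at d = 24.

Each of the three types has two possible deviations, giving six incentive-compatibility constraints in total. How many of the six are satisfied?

Mid-fitness (own payoff 40.0 − 4.3×3 = 27.1): to d=0 gives 14.7 → no gain ✓; to d=24 gives 51.6 − 4.3×24 = -51.6 → no gain ✓.
High-fitness (own payoff 51.6 − 1.9×24 = 6): to d=0 gives 14.7 → profitable ✗; to d=3 gives 40.0 − 1.9×3 = 34.3 → profitable ✗.
Low-fitness (own payoff 14.7): to d=3 gives 40.0 − 9.3×3 = 12.1 → no gain ✓; to d=24 gives 51.6 − 9.3×24 = -171.6 → no gain ✓.
4 of the 6 constraints hold; not an equilibrium.

4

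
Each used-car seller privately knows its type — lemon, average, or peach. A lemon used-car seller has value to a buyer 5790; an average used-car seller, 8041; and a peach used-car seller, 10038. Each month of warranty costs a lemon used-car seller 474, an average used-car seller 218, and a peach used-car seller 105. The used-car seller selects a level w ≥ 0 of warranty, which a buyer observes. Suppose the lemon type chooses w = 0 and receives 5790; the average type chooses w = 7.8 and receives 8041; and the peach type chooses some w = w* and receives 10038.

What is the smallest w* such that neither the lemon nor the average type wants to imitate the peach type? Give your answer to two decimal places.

Lemon type (on-path payoff 5790) won't mimic when 5790 ≥ 10038 − 474·w*, i.e. w* ≥ 8.96.
Average type (on-path payoff 8041 − 218×7.8 = 6340.6) won't mimic when 6340.6 ≥ 10038 − 218·w*, i.e. w* ≥ 16.96.
Both must hold, so w* = max(8.96, 16.96) = 16.96. The average type's constraint binds.

16.96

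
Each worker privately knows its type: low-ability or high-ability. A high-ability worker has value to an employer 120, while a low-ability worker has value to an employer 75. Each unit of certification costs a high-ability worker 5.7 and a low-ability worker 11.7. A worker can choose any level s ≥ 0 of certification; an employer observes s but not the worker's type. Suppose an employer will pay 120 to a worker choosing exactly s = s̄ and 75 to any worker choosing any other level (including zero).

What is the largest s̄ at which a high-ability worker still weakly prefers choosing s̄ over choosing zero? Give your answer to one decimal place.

7.9

Choosing s̄ yields the high-ability type 120 − 5.7·s̄; choosing zero yields 75.
The high-ability type is indifferent at 120 − 5.7·s̄ = 75, i.e. s̄ = (120 − 75) / 5.7 ≈ 7.9.
For any s̄ above 7.9 the high-ability type would rather pool at zero, so separation collapses.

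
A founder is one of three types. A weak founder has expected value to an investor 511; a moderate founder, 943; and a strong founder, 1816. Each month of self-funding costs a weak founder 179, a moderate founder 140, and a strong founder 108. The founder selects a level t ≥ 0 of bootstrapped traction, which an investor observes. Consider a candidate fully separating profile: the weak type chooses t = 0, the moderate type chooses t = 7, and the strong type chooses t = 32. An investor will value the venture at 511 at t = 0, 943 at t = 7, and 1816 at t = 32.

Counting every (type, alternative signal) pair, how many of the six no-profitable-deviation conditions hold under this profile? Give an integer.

3

Strong (own payoff 1816 − 108×32 = -1640): to t=0 gives 511 → profitable ✗; to t=7 gives 943 − 108×7 = 187 → profitable ✗.
Weak (own payoff 511): to t=7 gives 943 − 179×7 = -310 → no gain ✓; to t=32 gives 1816 − 179×32 = -3912 → no gain ✓.
Moderate (own payoff 943 − 140×7 = -37): to t=0 gives 511 → profitable ✗; to t=32 gives 1816 − 140×32 = -2664 → no gain ✓.
3 of the 6 constraints hold; not an equilibrium.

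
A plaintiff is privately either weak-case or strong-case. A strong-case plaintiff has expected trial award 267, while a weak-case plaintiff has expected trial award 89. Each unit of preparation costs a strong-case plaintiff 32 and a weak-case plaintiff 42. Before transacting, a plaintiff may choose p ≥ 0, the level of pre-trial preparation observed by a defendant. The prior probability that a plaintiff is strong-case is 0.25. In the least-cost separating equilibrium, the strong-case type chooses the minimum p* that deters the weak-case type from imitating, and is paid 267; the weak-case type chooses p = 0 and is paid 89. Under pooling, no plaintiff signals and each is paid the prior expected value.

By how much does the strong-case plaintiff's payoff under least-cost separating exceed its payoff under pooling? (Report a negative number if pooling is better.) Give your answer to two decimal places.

Least-cost separating signal: p* solves 89 = 267 − 42·p*, so p* = (267 − 89)/42 ≈ 4.2381.
Strong-case type's separating payoff: 267 − 32 × p* = 267 − 32 × (267 − 89)/42 = 267 − 5696/42 ≈ 131.3810.
Pooling payoff: 0.25 × 267 + 0.75 × 89 = 133.5.
Difference: 131.3810 − 133.5 = -2.119, i.e. -2.12 to two decimal places.
The strong-case type would prefer the pooling outcome.

-2.12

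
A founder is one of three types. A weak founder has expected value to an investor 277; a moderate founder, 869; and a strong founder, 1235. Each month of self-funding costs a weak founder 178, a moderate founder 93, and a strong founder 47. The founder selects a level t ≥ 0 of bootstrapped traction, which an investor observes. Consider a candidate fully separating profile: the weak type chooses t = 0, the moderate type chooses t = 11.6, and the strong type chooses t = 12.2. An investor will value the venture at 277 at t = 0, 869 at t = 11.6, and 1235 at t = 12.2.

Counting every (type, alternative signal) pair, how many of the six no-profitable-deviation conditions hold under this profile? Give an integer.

4

Weak (own payoff 277): to t=11.6 gives 869 − 178×11.6 = -1195.8 → no gain ✓; to t=12.2 gives 1235 − 178×12.2 = -936.6 → no gain ✓.
Moderate (own payoff 869 − 93×11.6 = -209.8): to t=0 gives 277 → profitable ✗; to t=12.2 gives 1235 − 93×12.2 = 100.4 → profitable ✗.
Strong (own payoff 1235 − 47×12.2 = 661.6): to t=0 gives 277 → no gain ✓; to t=11.6 gives 869 − 47×11.6 = 323.8 → no gain ✓.
4 of the 6 constraints hold; not an equilibrium.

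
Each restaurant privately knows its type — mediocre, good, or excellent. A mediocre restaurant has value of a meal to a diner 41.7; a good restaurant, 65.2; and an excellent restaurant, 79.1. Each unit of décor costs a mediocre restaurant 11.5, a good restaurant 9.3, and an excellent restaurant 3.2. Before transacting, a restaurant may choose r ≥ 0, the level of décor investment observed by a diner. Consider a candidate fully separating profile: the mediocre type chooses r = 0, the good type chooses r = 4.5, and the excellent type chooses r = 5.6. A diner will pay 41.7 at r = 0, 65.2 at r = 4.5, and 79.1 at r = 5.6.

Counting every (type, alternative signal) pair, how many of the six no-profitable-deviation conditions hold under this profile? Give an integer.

Good (own payoff 65.2 − 9.3×4.5 = 23.35): to r=0 gives 41.7 → profitable ✗; to r=5.6 gives 79.1 − 9.3×5.6 = 27.02 → profitable ✗.
Excellent (own payoff 79.1 − 3.2×5.6 = 61.18): to r=0 gives 41.7 → no gain ✓; to r=4.5 gives 65.2 − 3.2×4.5 = 50.8 → no gain ✓.
Mediocre (own payoff 41.7): to r=4.5 gives 65.2 − 11.5×4.5 = 13.45 → no gain ✓; to r=5.6 gives 79.1 − 11.5×5.6 = 14.7 → no gain ✓.
4 of the 6 constraints hold; not an equilibrium.

4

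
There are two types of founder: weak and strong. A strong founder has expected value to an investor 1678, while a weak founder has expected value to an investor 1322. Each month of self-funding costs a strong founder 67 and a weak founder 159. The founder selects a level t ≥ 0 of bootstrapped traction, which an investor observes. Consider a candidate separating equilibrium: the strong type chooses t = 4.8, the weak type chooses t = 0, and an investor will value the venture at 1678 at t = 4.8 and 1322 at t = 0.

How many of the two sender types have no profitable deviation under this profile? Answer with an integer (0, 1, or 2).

2

Weak type: stay at 0 → 1322; mimic → 1678 − 159 × 4.8 = 914.8. IC holds (1322 ≥ 914.8).
Strong type: signal → 1678 − 67 × 4.8 = 1356.4; deviate to 0 → 1322. IC holds (1356.4 ≥ 1322).
2 of 2 constraints hold, so this is a separating equilibrium.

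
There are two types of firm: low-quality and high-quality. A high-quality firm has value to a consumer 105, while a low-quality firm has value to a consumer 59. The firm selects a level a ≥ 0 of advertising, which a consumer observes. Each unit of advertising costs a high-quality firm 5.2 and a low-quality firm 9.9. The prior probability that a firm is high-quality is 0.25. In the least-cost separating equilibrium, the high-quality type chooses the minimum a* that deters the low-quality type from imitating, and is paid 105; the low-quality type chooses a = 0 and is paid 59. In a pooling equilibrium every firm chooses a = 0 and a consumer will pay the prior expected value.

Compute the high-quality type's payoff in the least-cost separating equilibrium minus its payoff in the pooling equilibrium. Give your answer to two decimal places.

Least-cost separating signal: a* solves 59 = 105 − 9.9·a*, so a* = (105 − 59)/9.9 ≈ 4.6465.
High-quality type's separating payoff: 105 − 5.2 × a* = 105 − 5.2 × (105 − 59)/9.9 = 105 − 239.2/9.9 ≈ 80.8384.
Pooling payoff: 0.25 × 105 + 0.75 × 59 = 70.5.
Difference: 80.8384 − 70.5 = 10.3384, i.e. 10.34 to two decimal places.
The high-quality type prefers to separate.

10.34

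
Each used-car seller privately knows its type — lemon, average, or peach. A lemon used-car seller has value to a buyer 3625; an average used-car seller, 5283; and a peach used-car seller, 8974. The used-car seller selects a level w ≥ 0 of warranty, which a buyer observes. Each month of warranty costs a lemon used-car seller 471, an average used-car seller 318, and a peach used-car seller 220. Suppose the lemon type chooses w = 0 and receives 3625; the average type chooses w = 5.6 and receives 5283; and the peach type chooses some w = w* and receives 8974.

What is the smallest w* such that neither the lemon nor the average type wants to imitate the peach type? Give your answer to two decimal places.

17.21

Lemon type (on-path payoff 3625) won't mimic when 3625 ≥ 8974 − 471·w*, i.e. w* ≥ 11.36.
Average type (on-path payoff 5283 − 318×5.6 = 3502.2) won't mimic when 3502.2 ≥ 8974 − 318·w*, i.e. w* ≥ 17.21.
Both must hold, so w* = max(11.36, 17.21) = 17.21. The average type's constraint binds.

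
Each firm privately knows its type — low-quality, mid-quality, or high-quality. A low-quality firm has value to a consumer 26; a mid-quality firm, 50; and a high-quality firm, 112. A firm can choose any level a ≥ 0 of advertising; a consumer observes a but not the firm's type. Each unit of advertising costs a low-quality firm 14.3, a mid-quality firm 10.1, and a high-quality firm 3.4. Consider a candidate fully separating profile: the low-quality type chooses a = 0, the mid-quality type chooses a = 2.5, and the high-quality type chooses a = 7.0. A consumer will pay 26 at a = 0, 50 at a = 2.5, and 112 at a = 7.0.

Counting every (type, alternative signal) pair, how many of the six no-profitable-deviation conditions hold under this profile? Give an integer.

Mid-quality (own payoff 50 − 10.1×2.5 = 24.75): to a=0 gives 26 → profitable ✗; to a=7.0 gives 112 − 10.1×7.0 = 41.3 → profitable ✗.
High-quality (own payoff 112 − 3.4×7.0 = 88.2): to a=0 gives 26 → no gain ✓; to a=2.5 gives 50 − 3.4×2.5 = 41.5 → no gain ✓.
Low-quality (own payoff 26): to a=2.5 gives 50 − 14.3×2.5 = 14.25 → no gain ✓; to a=7.0 gives 112 − 14.3×7.0 = 11.9 → no gain ✓.
4 of the 6 constraints hold; not an equilibrium.

4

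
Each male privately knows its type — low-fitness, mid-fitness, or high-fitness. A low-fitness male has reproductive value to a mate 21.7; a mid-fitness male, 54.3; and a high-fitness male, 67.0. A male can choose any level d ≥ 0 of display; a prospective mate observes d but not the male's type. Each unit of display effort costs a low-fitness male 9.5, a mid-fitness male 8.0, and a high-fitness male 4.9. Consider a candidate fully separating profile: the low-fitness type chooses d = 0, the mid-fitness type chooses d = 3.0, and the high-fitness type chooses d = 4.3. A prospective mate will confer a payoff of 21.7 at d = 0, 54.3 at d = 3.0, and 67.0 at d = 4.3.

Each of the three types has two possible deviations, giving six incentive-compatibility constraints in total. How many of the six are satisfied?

Mid-fitness (own payoff 54.3 − 8.0×3.0 = 30.3): to d=0 gives 21.7 → no gain ✓; to d=4.3 gives 67.0 − 8.0×4.3 = 32.6 → profitable ✗.
Low-fitness (own payoff 21.7): to d=3.0 gives 54.3 − 9.5×3.0 = 25.8 → profitable ✗; to d=4.3 gives 67.0 − 9.5×4.3 = 26.15 → profitable ✗.
High-fitness (own payoff 67.0 − 4.9×4.3 = 45.93): to d=0 gives 21.7 → no gain ✓; to d=3.0 gives 54.3 − 4.9×3.0 = 39.6 → no gain ✓.
3 of the 6 constraints hold; not an equilibrium.

3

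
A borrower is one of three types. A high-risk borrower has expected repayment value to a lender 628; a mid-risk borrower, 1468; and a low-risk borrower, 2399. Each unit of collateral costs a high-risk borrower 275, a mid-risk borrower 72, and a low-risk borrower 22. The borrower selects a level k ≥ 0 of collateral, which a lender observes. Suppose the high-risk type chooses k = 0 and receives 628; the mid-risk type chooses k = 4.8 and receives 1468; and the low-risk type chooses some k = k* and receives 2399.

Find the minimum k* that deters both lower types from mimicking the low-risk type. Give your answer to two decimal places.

Mid-risk type (on-path payoff 1468 − 72×4.8 = 1122.4) won't mimic when 1122.4 ≥ 2399 − 72·k*, i.e. k* ≥ 17.73.
High-risk type (on-path payoff 628) won't mimic when 628 ≥ 2399 − 275·k*, i.e. k* ≥ 6.44.
Both must hold, so k* = max(6.44, 17.73) = 17.73. The mid-risk type's constraint binds.

17.73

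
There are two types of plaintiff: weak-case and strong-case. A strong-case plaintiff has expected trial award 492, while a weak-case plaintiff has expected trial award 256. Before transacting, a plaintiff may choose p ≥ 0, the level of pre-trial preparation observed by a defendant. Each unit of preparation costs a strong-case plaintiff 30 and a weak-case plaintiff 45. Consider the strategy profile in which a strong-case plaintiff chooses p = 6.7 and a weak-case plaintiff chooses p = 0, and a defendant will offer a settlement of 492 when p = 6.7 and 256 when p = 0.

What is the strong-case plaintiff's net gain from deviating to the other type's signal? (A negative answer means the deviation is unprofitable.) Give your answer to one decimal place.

-35.0

Playing p = 6.7 the strong-case plaintiff receives 492 − 30 × 6.7 = 291.
Deviating to p = 0 yields 256 instead.
Gain from deviating: 256 − 291 = -35.0.
The gain is negative, so the strong-case type's incentive-compatibility constraint is satisfied.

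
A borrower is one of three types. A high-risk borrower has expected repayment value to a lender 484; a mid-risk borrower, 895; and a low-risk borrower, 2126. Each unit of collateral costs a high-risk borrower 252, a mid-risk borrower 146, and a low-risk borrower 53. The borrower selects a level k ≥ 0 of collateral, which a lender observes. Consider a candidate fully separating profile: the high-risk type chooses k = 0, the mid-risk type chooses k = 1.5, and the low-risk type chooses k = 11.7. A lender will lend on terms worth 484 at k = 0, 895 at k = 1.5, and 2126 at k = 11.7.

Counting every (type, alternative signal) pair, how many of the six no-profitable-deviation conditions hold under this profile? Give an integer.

High-risk (own payoff 484): to k=1.5 gives 895 − 252×1.5 = 517 → profitable ✗; to k=11.7 gives 2126 − 252×11.7 = -822.4 → no gain ✓.
Low-risk (own payoff 2126 − 53×11.7 = 1505.9): to k=0 gives 484 → no gain ✓; to k=1.5 gives 895 − 53×1.5 = 815.5 → no gain ✓.
Mid-risk (own payoff 895 − 146×1.5 = 676): to k=0 gives 484 → no gain ✓; to k=11.7 gives 2126 − 146×11.7 = 417.8 → no gain ✓.
5 of the 6 constraints hold; not an equilibrium.

5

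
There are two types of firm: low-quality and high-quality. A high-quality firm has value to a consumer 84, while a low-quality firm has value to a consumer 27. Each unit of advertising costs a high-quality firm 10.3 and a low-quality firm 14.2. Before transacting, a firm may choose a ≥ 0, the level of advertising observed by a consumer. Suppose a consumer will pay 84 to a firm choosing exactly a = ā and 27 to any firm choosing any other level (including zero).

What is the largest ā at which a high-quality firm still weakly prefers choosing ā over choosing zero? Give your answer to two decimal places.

Choosing ā yields the high-quality type 84 − 10.3·ā; choosing zero yields 27.
The high-quality type is indifferent at 84 − 10.3·ā = 27, i.e. ā = (84 − 27) / 10.3 ≈ 5.53.
For any ā above 5.53 the high-quality type would rather pool at zero, so separation collapses.

5.53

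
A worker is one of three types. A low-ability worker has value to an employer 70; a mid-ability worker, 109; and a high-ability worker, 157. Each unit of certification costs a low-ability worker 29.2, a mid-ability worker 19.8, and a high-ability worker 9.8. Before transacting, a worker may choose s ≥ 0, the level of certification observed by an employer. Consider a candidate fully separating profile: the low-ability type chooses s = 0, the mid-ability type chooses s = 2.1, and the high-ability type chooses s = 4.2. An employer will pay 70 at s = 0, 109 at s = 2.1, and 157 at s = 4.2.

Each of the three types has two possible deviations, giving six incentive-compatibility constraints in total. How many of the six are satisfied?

Low-ability (own payoff 70): to s=2.1 gives 109 − 29.2×2.1 = 47.68 → no gain ✓; to s=4.2 gives 157 − 29.2×4.2 = 34.36 → no gain ✓.
High-ability (own payoff 157 − 9.8×4.2 = 115.84): to s=0 gives 70 → no gain ✓; to s=2.1 gives 109 − 9.8×2.1 = 88.42 → no gain ✓.
Mid-ability (own payoff 109 − 19.8×2.1 = 67.42): to s=0 gives 70 → profitable ✗; to s=4.2 gives 157 − 19.8×4.2 = 73.84 → profitable ✗.
4 of the 6 constraints hold; not an equilibrium.

4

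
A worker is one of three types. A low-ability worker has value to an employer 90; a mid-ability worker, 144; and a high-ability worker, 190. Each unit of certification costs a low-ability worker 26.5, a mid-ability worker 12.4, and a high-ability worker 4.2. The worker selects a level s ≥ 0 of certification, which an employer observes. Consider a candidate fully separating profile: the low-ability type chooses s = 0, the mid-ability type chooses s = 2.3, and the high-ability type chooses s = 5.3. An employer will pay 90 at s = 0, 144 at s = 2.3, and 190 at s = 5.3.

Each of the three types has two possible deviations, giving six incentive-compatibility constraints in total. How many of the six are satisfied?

Mid-ability (own payoff 144 − 12.4×2.3 = 115.48): to s=0 gives 90 → no gain ✓; to s=5.3 gives 190 − 12.4×5.3 = 124.28 → profitable ✗.
High-ability (own payoff 190 − 4.2×5.3 = 167.74): to s=0 gives 90 → no gain ✓; to s=2.3 gives 144 − 4.2×2.3 = 134.34 → no gain ✓.
Low-ability (own payoff 90): to s=2.3 gives 144 − 26.5×2.3 = 83.05 → no gain ✓; to s=5.3 gives 190 − 26.5×5.3 = 49.55 → no gain ✓.
5 of the 6 constraints hold; not an equilibrium.

5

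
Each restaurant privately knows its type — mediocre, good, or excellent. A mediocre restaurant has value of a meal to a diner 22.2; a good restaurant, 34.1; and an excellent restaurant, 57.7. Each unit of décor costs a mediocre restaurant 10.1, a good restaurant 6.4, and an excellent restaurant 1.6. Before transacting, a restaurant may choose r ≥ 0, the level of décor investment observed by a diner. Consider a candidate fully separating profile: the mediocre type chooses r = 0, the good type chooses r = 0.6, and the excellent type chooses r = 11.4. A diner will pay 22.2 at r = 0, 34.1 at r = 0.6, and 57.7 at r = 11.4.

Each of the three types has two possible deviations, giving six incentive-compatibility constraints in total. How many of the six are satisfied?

5

Excellent (own payoff 57.7 − 1.6×11.4 = 39.46): to r=0 gives 22.2 → no gain ✓; to r=0.6 gives 34.1 − 1.6×0.6 = 33.14 → no gain ✓.
Good (own payoff 34.1 − 6.4×0.6 = 30.26): to r=0 gives 22.2 → no gain ✓; to r=11.4 gives 57.7 − 6.4×11.4 = -15.26 → no gain ✓.
Mediocre (own payoff 22.2): to r=0.6 gives 34.1 − 10.1×0.6 = 28.04 → profitable ✗; to r=11.4 gives 57.7 − 10.1×11.4 = -57.44 → no gain ✓.
5 of the 6 constraints hold; not an equilibrium.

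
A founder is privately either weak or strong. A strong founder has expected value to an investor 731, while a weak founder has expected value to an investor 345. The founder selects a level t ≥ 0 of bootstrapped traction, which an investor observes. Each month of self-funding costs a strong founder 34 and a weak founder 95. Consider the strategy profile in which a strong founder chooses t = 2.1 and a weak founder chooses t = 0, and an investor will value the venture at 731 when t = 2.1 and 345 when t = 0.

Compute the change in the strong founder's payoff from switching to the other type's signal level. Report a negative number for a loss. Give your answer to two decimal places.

Playing t = 2.1 the strong founder receives 731 − 34 × 2.1 = 659.6.
Deviating to t = 0 yields 345 instead.
Gain from deviating: 345 − 659.6 = -314.60.
The gain is negative, so the strong type's incentive-compatibility constraint is satisfied.

-314.60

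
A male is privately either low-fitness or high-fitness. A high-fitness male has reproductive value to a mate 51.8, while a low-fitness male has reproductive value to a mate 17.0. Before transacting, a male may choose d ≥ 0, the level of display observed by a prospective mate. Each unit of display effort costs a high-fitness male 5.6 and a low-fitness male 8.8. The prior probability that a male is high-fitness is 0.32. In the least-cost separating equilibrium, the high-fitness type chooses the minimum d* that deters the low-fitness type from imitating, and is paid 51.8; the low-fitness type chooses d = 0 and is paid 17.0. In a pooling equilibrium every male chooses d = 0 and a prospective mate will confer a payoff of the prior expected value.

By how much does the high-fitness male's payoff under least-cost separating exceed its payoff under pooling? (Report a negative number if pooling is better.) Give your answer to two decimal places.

Least-cost separating signal: d* solves 17.0 = 51.8 − 8.8·d*, so d* = (51.8 − 17.0)/8.8 ≈ 3.9545.
High-fitness type's separating payoff: 51.8 − 5.6 × d* = 51.8 − 5.6 × (51.8 − 17.0)/8.8 = 51.8 − 194.88/8.8 ≈ 29.6545.
Pooling payoff: 0.32 × 51.8 + 0.68 × 17.0 = 28.136.
Difference: 29.6545 − 28.136 = 1.5185, i.e. 1.52 to two decimal places.
The high-fitness type prefers to separate.

1.52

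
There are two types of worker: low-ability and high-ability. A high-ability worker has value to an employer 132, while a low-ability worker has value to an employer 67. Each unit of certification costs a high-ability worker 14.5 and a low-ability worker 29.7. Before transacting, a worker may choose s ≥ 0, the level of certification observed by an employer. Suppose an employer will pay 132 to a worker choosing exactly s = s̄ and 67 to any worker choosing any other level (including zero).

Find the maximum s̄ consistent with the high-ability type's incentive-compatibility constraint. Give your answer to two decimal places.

Choosing s̄ yields the high-ability type 132 − 14.5·s̄; choosing zero yields 67.
The high-ability type is indifferent at 132 − 14.5·s̄ = 67, i.e. s̄ = (132 − 67) / 14.5 ≈ 4.48.
For any s̄ above 4.48 the high-ability type would rather pool at zero, so separation collapses.

4.48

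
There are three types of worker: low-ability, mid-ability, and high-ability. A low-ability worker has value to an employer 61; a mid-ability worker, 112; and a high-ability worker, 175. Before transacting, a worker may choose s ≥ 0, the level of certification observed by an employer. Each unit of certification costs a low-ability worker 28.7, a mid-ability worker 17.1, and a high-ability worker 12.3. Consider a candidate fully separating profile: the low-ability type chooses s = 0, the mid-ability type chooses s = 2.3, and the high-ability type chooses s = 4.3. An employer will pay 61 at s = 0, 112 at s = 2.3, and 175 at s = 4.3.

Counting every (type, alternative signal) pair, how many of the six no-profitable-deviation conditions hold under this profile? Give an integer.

5

Low-ability (own payoff 61): to s=2.3 gives 112 − 28.7×2.3 = 45.99 → no gain ✓; to s=4.3 gives 175 − 28.7×4.3 = 51.59 → no gain ✓.
High-ability (own payoff 175 − 12.3×4.3 = 122.11): to s=0 gives 61 → no gain ✓; to s=2.3 gives 112 − 12.3×2.3 = 83.71 → no gain ✓.
Mid-ability (own payoff 112 − 17.1×2.3 = 72.67): to s=0 gives 61 → no gain ✓; to s=4.3 gives 175 − 17.1×4.3 = 101.47 → profitable ✗.
5 of the 6 constraints hold; not an equilibrium.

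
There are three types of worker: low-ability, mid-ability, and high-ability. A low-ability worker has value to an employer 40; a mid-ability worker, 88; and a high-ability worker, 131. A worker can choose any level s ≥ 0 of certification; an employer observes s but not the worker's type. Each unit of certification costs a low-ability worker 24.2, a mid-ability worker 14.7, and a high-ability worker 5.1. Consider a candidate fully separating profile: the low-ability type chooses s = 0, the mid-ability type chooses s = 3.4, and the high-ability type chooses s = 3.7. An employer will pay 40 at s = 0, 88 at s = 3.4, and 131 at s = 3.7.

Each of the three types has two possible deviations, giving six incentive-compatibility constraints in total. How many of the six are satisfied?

3

High-ability (own payoff 131 − 5.1×3.7 = 112.13): to s=0 gives 40 → no gain ✓; to s=3.4 gives 88 − 5.1×3.4 = 70.66 → no gain ✓.
Mid-ability (own payoff 88 − 14.7×3.4 = 38.02): to s=0 gives 40 → profitable ✗; to s=3.7 gives 131 − 14.7×3.7 = 76.61 → profitable ✗.
Low-ability (own payoff 40): to s=3.4 gives 88 − 24.2×3.4 = 5.72 → no gain ✓; to s=3.7 gives 131 − 24.2×3.7 = 41.46 → profitable ✗.
3 of the 6 constraints hold; not an equilibrium.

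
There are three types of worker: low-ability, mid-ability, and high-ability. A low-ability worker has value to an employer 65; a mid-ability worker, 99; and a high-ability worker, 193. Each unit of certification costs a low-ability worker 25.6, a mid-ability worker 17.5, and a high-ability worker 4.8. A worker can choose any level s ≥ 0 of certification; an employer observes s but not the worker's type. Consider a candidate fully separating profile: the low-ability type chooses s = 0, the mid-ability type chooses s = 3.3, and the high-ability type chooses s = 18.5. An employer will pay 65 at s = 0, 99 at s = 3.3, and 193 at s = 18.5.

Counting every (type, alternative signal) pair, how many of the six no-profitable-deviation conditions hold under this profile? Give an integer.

5

Low-ability (own payoff 65): to s=3.3 gives 99 − 25.6×3.3 = 14.52 → no gain ✓; to s=18.5 gives 193 − 25.6×18.5 = -280.6 → no gain ✓.
High-ability (own payoff 193 − 4.8×18.5 = 104.2): to s=0 gives 65 → no gain ✓; to s=3.3 gives 99 − 4.8×3.3 = 83.16 → no gain ✓.
Mid-ability (own payoff 99 − 17.5×3.3 = 41.25): to s=0 gives 65 → profitable ✗; to s=18.5 gives 193 − 17.5×18.5 = -130.75 → no gain ✓.
5 of the 6 constraints hold; not an equilibrium.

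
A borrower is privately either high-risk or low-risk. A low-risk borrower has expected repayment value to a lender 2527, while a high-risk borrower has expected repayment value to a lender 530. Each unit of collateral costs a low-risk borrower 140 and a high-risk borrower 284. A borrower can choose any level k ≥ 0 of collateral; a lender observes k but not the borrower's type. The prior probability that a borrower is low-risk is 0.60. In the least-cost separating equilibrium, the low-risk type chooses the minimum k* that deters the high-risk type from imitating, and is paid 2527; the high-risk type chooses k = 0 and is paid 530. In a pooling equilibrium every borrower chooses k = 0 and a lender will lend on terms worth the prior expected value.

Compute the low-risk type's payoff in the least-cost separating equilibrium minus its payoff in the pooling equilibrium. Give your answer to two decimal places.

-185.64

Least-cost separating signal: k* solves 530 = 2527 − 284·k*, so k* = (2527 − 530)/284 ≈ 7.0317.
Low-risk type's separating payoff: 2527 − 140 × k* = 2527 − 140 × (2527 − 530)/284 = 2527 − 279580/284 ≈ 1542.5634.
Pooling payoff: 0.60 × 2527 + 0.40 × 530 = 1728.2.
Difference: 1542.5634 − 1728.2 = -185.6366, i.e. -185.64 to two decimal places.
The low-risk type would prefer the pooling outcome.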